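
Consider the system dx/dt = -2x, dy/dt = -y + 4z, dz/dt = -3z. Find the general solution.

Coefficient matrix A = [[-2, 0, 0], [0, -1, 4], [0, 0, -3]].
det(A - λI) = 0 gives eigenvalues λ = -1, -2, -3.
For λ=-1: eigenvector (0,1,0).
For λ=-2: eigenvector (1,0,0).
For λ=-3: eigenvector (0,-2,1).
General solution: C_1e^(-t)(0,1,0) + C_2e^(-2t)(1,0,0) + C_3e^(-3t)(0,-2,1).

x(t) = C_2e^(-2t), y(t) = C_1e^(-t) - 2C_3e^(-3t), z(t) = C_3e^(-3t)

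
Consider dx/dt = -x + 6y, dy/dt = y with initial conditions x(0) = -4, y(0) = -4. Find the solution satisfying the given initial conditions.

x(t) = -12e^(t) + 8e^(-t), y(t) = -4e^(t)

Coefficient matrix A = [[-1, 6], [0, 1]].
Characteristic polynomial det(A - λI) = λ^2 - 1 = 0.
Eigenvalues λ = -1, 1.
For λ=-1: (A-λI) row 1 is [0, 6], so an eigenvector is (1, 0).
For λ=1: (A-λI) row 1 is [-2, 6], so an eigenvector is (3, 1).
General solution: c_1e^(-t)(1,0) + c_2e^(t)(3,1).
Applying x(0)=-4, y(0)=-4 gives c_1=8, c_2=-4.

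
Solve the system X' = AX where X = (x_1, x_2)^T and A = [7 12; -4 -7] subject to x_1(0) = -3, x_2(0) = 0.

Coefficient matrix A = [[7, 12], [-4, -7]].
Characteristic polynomial det(A - λI) = λ^2 - 1 = 0.
Eigenvalues λ = 1, -1.
For λ=1: (A-λI) row 1 is [6, 12], so an eigenvector is (-2, 1).
For λ=-1: (A-λI) row 1 is [8, 12], so an eigenvector is (3, -2).
General solution: c_1e^(t)(-2,1) + c_2e^(-t)(3,-2).
Applying x_1(0)=-3, x_2(0)=0 gives c_1=6, c_2=3.

x_1(t) = -12e^(t) + 9e^(-t), x_2(t) = 6e^(t) - 6e^(-t)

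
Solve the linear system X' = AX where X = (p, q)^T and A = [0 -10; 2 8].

p(t) = c_1e^(4t)sin(2t) + 2c_1e^(4t)cos(2t) + 2c_2e^(4t)sin(2t) - c_2e^(4t)cos(2t), q(t) = -c_1e^(4t)cos(2t) - c_2e^(4t)sin(2t)

Coefficient matrix A = [[0, -10], [2, 8]].
Characteristic polynomial det(A - λI) = λ^2 - 8λ + 20 = 0.
Eigenvalues λ = 4 ± 2i (complex conjugate pair).
For λ=4+2i: an eigenvector is (2,-1) - i(1,0) = (2 - i, -1).
A real fundamental pair from Re and Im of e^((4+2i)t)v: X_1 = e^(4t)(cos(2t)·(2,-1) + sin(2t)·(1,0)), X_2 = e^(4t)(sin(2t)·(2,-1) - cos(2t)·(1,0)).
General solution: c_1X_1 + c_2X_2.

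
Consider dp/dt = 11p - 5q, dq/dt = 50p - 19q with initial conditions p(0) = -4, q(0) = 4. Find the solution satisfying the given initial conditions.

Coefficient matrix A = [[11, -5], [50, -19]].
Characteristic polynomial det(A - λI) = λ^2 + 8λ + 41 = 0.
Eigenvalues λ = -4 ± 5i (complex conjugate pair).
For λ=-4+5i: an eigenvector is (1,3) - i(0,1) = (1, 3 - i).
A real fundamental pair from Re and Im of e^((-4+5i)t)v: X_1 = e^(-4t)(cos(5t)·(1,3) + sin(5t)·(0,1)), X_2 = e^(-4t)(sin(5t)·(1,3) - cos(5t)·(0,1)).
General solution: c_1X_1 + c_2X_2.
Applying p(0)=-4, q(0)=4 gives c_1=-4, c_2=-16.

p(t) = -16e^(-4t)sin(5t) - 4e^(-4t)cos(5t), q(t) = -52e^(-4t)sin(5t) + 4e^(-4t)cos(5t)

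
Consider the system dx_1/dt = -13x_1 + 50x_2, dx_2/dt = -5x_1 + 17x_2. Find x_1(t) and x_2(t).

Coefficient matrix A = [[-13, 50], [-5, 17]].
Characteristic polynomial det(A - λI) = λ^2 - 4λ + 29 = 0.
Eigenvalues λ = 2 ± 5i (complex conjugate pair).
For λ=2+5i: an eigenvector is (-1,0) - i(3,1) = (-1 - 3i, 0 - i).
A real fundamental pair from Re and Im of e^((2+5i)t)v: X_1 = e^(2t)(cos(5t)·(-1,0) + sin(5t)·(3,1)), X_2 = e^(2t)(sin(5t)·(-1,0) - cos(5t)·(3,1)).
General solution: K_1X_1 + K_2X_2.

x_1(t) = 3K_1e^(2t)sin(5t) - K_1e^(2t)cos(5t) - K_2e^(2t)sin(5t) - 3K_2e^(2t)cos(5t), x_2(t) = K_1e^(2t)sin(5t) - K_2e^(2t)cos(5t)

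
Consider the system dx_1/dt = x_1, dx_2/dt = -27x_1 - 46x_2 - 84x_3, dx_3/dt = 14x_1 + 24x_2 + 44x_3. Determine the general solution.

x_1(t) = c_1e^(t), x_2(t) = 3c_1e^(t) - 7c_2e^(2t) - 2c_3e^(-4t), x_3(t) = -2c_1e^(t) + 4c_2e^(2t) + c_3e^(-4t)

Coefficient matrix A = [[1, 0, 0], [-27, -46, -84], [14, 24, 44]].
det(A - λI) = 0 gives eigenvalues λ = 1, 2, -4.
For λ=1: eigenvector (1,3,-2).
For λ=2: eigenvector (0,-7,4).
For λ=-4: eigenvector (0,-2,1).
General solution: c_1e^(t)(1,3,-2) + c_2e^(2t)(0,-7,4) + c_3e^(-4t)(0,-2,1).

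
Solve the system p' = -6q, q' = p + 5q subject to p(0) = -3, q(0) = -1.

Coefficient matrix A = [[0, -6], [1, 5]].
Characteristic polynomial det(A - λI) = λ^2 - 5λ + 6 = 0.
Eigenvalues λ = 2, 3.
For λ=2: (A-λI) row 1 is [-2, -6], so an eigenvector is (-3, 1).
For λ=3: (A-λI) row 1 is [-3, -6], so an eigenvector is (2, -1).
General solution: C_1e^(2t)(-3,1) + C_2e^(3t)(2,-1).
Applying p(0)=-3, q(0)=-1 gives C_1=5, C_2=6.

p(t) = 12e^(3t) - 15e^(2t), q(t) = -6e^(3t) + 5e^(2t)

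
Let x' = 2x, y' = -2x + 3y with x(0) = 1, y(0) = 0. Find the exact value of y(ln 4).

A = [[2,0],[-2,3]]; eigenvalues λ = 2, 3.
Eigenvectors: (1,2) for λ=2, (0,-1) for λ=3.
From the initial condition, c_1 = 1, c_2 = 2.
y(ln 4) = (1)(4^2)(2) + (2)(4^3)(-1) = -96.

-96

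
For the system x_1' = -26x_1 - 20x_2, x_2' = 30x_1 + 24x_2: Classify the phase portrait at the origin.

A = [[-26,-20],[30,24]]; det(A-λI) = λ^2 + 2λ - 24.
λ = 4, -6: opposite signs.

saddle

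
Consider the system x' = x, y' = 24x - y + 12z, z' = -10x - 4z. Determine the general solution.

Coefficient matrix A = [[1, 0, 0], [24, -1, 12], [-10, 0, -4]].
det(A - λI) = 0 gives eigenvalues λ = -4, -1, 1.
For λ=-4: eigenvector (0,-4,1).
For λ=-1: eigenvector (0,1,0).
For λ=1: eigenvector (1,0,-2).
General solution: K_1e^(-4t)(0,-4,1) + K_2e^(-t)(0,1,0) + K_3e^(t)(1,0,-2).

x(t) = K_3e^(t), y(t) = -4K_1e^(-4t) + K_2e^(-t), z(t) = K_1e^(-4t) - 2K_3e^(t)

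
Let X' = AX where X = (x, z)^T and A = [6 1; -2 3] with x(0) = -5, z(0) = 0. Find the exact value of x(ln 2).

-240

A = [[6,1],[-2,3]]; eigenvalues λ = 4, 5.
Eigenvectors: (1,-2) for λ=4, (1,-1) for λ=5.
From the initial condition, c_1 = 5, c_2 = -10.
x(ln 2) = (5)(2^4)(1) + (-10)(2^5)(1) = -240.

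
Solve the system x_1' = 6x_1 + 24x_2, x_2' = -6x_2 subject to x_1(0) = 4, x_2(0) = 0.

Coefficient matrix A = [[6, 24], [0, -6]].
Characteristic polynomial det(A - λI) = λ^2 - 36 = 0.
Eigenvalues λ = 6, -6.
For λ=6: (A-λI) row 1 is [0, 24], so an eigenvector is (1, 0).
For λ=-6: (A-λI) row 1 is [12, 24], so an eigenvector is (2, -1).
General solution: C_1e^(6t)(1,0) + C_2e^(-6t)(2,-1).
Applying x_1(0)=4, x_2(0)=0 gives C_1=4, C_2=0.

x_1(t) = 4e^(6t), x_2(t) = 0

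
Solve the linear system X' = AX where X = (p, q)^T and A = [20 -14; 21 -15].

Coefficient matrix A = [[20, -14], [21, -15]].
Characteristic polynomial det(A - λI) = λ^2 - 5λ - 6 = 0.
Eigenvalues λ = 6, -1.
For λ=6: (A-λI) row 1 is [14, -14], so an eigenvector is (-1, -1).
For λ=-1: (A-λI) row 1 is [21, -14], so an eigenvector is (-2, -3).
General solution: c_1e^(6t)(-1,-1) + c_2e^(-t)(-2,-3).

p(t) = -c_1e^(6t) - 2c_2e^(-t), q(t) = -c_1e^(6t) - 3c_2e^(-t)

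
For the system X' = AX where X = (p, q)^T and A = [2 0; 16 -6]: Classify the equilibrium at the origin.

A = [[2,0],[16,-6]]; det(A-λI) = λ^2 + 4λ - 12.
λ = 2, -6: opposite signs.

saddle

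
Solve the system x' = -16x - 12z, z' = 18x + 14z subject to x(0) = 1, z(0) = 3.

Coefficient matrix A = [[-16, -12], [18, 14]].
Characteristic polynomial det(A - λI) = λ^2 + 2λ - 8 = 0.
Eigenvalues λ = 2, -4.
For λ=2: (A-λI) row 1 is [-18, -12], so an eigenvector is (2, -3).
For λ=-4: (A-λI) row 1 is [-12, -12], so an eigenvector is (-1, 1).
General solution: c_1e^(2t)(2,-3) + c_2e^(-4t)(-1,1).
Applying x(0)=1, z(0)=3 gives c_1=-4, c_2=-9.

x(t) = -8e^(2t) + 9e^(-4t), z(t) = 12e^(2t) - 9e^(-4t)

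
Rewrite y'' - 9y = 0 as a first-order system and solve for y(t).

y(t) = K_1e^(-3t) + K_2e^(3t)

Let x_1 = y, x_2 = y'. Then x_1' = x_2 and x_2' = 9x_1.
A = [[0,1],[9,0]]; det(A-λI) = λ^2 - 9.
Eigenvalues λ = -3, 3 with eigenvectors (1,-3), (1,3).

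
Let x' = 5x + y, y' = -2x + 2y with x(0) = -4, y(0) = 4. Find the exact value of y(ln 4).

1024

A = [[5,1],[-2,2]]; eigenvalues λ = 3, 4.
Eigenvectors: (1,-2) for λ=3, (1,-1) for λ=4.
From the initial condition, c_1 = 0, c_2 = -4.
y(ln 4) = (0)(4^3)(-2) + (-4)(4^4)(-1) = 1024.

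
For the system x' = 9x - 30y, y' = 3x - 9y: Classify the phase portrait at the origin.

center

A = [[9,-30],[3,-9]]; det(A-λI) = λ^2 + 9.
λ = 0 ± 3i: zero real part.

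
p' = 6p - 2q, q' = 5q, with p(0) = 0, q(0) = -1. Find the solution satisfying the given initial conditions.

p(t) = 2e^(6t) - 2e^(5t), q(t) = -e^(5t)

Coefficient matrix A = [[6, -2], [0, 5]].
Characteristic polynomial det(A - λI) = λ^2 - 11λ + 30 = 0.
Eigenvalues λ = 6, 5.
For λ=6: (A-λI) row 1 is [0, -2], so an eigenvector is (-1, 0).
For λ=5: (A-λI) row 1 is [1, -2], so an eigenvector is (2, 1).
General solution: C_1e^(6t)(-1,0) + C_2e^(5t)(2,1).
Applying p(0)=0, q(0)=-1 gives C_1=-2, C_2=-1.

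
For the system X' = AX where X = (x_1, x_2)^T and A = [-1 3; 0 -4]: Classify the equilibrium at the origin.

stable node

A = [[-1,3],[0,-4]]; det(A-λI) = λ^2 + 5λ + 4.
λ = -4, -1: both negative.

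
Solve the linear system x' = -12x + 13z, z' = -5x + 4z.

x(t) = 2K_1e^(-4t)sin(t) + 3K_1e^(-4t)cos(t) + 3K_2e^(-4t)sin(t) - 2K_2e^(-4t)cos(t), z(t) = K_1e^(-4t)sin(t) + 2K_1e^(-4t)cos(t) + 2K_2e^(-4t)sin(t) - K_2e^(-4t)cos(t)

Coefficient matrix A = [[-12, 13], [-5, 4]].
Characteristic polynomial det(A - λI) = λ^2 + 8λ + 17 = 0.
Eigenvalues λ = -4 ± i (complex conjugate pair).
For λ=-4+i: an eigenvector is (3,2) - i(2,1) = (3 - 2i, 2 - i).
A real fundamental pair from Re and Im of e^((-4+i)t)v: X_1 = e^(-4t)(cos(t)·(3,2) + sin(t)·(2,1)), X_2 = e^(-4t)(sin(t)·(3,2) - cos(t)·(2,1)).
General solution: K_1X_1 + K_2X_2.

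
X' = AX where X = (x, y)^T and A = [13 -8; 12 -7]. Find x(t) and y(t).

x(t) = 2C_1e^(t) - C_2e^(5t), y(t) = 3C_1e^(t) - C_2e^(5t)

Coefficient matrix A = [[13, -8], [12, -7]].
Characteristic polynomial det(A - λI) = λ^2 - 6λ + 5 = 0.
Eigenvalues λ = 1, 5.
For λ=1: (A-λI) row 1 is [12, -8], so an eigenvector is (2, 3).
For λ=5: (A-λI) row 1 is [8, -8], so an eigenvector is (-1, -1).
General solution: C_1e^(t)(2,3) + C_2e^(5t)(-1,-1).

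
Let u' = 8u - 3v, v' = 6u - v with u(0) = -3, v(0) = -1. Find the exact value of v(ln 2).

A = [[8,-3],[6,-1]]; eigenvalues λ = 2, 5.
Eigenvectors: (-1,-2) for λ=2, (-1,-1) for λ=5.
From the initial condition, c_1 = -2, c_2 = 5.
v(ln 2) = (-2)(2^2)(-2) + (5)(2^5)(-1) = -144.

-144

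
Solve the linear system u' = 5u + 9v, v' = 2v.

Coefficient matrix A = [[5, 9], [0, 2]].
Characteristic polynomial det(A - λI) = λ^2 - 7λ + 10 = 0.
Eigenvalues λ = 5, 2.
For λ=5: (A-λI) row 1 is [0, 9], so an eigenvector is (-1, 0).
For λ=2: (A-λI) row 1 is [3, 9], so an eigenvector is (-3, 1).
General solution: c_1e^(5t)(-1,0) + c_2e^(2t)(-3,1).

u(t) = -c_1e^(5t) - 3c_2e^(2t), v(t) = c_2e^(2t)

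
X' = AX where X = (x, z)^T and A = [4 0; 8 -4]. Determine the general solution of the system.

x(t) = -C_1e^(4t), z(t) = -C_1e^(4t) + C_2e^(-4t)

Coefficient matrix A = [[4, 0], [8, -4]].
Characteristic polynomial det(A - λI) = λ^2 - 16 = 0.
Eigenvalues λ = 4, -4.
For λ=4: (A-λI) row 2 is [8, -8], so an eigenvector is (-1, -1).
For λ=-4: (A-λI) row 1 is [8, 0], so an eigenvector is (0, 1).
General solution: C_1e^(4t)(-1,-1) + C_2e^(-4t)(0,1).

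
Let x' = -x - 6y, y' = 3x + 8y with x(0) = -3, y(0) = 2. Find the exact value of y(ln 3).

A = [[-1,-6],[3,8]]; eigenvalues λ = 2, 5.
Eigenvectors: (2,-1) for λ=2, (-1,1) for λ=5.
From the initial condition, c_1 = -1, c_2 = 1.
y(ln 3) = (-1)(3^2)(-1) + (1)(3^5)(1) = 252.

252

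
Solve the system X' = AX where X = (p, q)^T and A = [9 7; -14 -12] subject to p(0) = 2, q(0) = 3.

Coefficient matrix A = [[9, 7], [-14, -12]].
Characteristic polynomial det(A - λI) = λ^2 + 3λ - 10 = 0.
Eigenvalues λ = 2, -5.
For λ=2: (A-λI) row 1 is [7, 7], so an eigenvector is (1, -1).
For λ=-5: (A-λI) row 1 is [14, 7], so an eigenvector is (-1, 2).
General solution: C_1e^(2t)(1,-1) + C_2e^(-5t)(-1,2).
Applying p(0)=2, q(0)=3 gives C_1=7, C_2=5.

p(t) = 7e^(2t) - 5e^(-5t), q(t) = -7e^(2t) + 10e^(-5t)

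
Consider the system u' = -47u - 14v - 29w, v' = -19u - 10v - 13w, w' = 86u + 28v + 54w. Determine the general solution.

Coefficient matrix A = [[-47, -14, -29], [-19, -10, -13], [86, 28, 54]].
det(A - λI) = 0 gives eigenvalues λ = 4, -3, -4.
For λ=4: eigenvector (-2,-1,4).
For λ=-3: eigenvector (1,1,-2).
For λ=-4: eigenvector (1,-1,-1).
General solution: C_1e^(4t)(-2,-1,4) + C_2e^(-3t)(1,1,-2) + C_3e^(-4t)(1,-1,-1).

u(t) = -2C_1e^(4t) + C_2e^(-3t) + C_3e^(-4t), v(t) = -C_1e^(4t) + C_2e^(-3t) - C_3e^(-4t), w(t) = 4C_1e^(4t) - 2C_2e^(-3t) - C_3e^(-4t)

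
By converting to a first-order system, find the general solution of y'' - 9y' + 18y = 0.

y(t) = K_1e^(6t) + K_2e^(3t)

Let x_1 = y, x_2 = y'. Then x_1' = x_2 and x_2' = -18x_1 + 9x_2.
A = [[0,1],[-18,9]]; det(A-λI) = λ^2 - 9λ + 18.
Eigenvalues λ = 6, 3 with eigenvectors (1,6), (1,3).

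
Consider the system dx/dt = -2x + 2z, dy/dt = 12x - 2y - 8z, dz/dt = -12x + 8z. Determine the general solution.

Coefficient matrix A = [[-2, 0, 2], [12, -2, -8], [-12, 0, 8]].
det(A - λI) = 0 gives eigenvalues λ = 2, -2, 4.
For λ=2: eigenvector (1,-1,2).
For λ=-2: eigenvector (0,1,0).
For λ=4: eigenvector (1,-2,3).
General solution: c_1e^(2t)(1,-1,2) + c_2e^(-2t)(0,1,0) + c_3e^(4t)(1,-2,3).

x(t) = c_1e^(2t) + c_3e^(4t), y(t) = -c_1e^(2t) + c_2e^(-2t) - 2c_3e^(4t), z(t) = 2c_1e^(2t) + 3c_3e^(4t)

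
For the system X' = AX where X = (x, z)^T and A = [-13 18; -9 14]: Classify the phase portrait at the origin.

saddle

A = [[-13,18],[-9,14]]; det(A-λI) = λ^2 - λ - 20.
λ = -4, 5: opposite signs.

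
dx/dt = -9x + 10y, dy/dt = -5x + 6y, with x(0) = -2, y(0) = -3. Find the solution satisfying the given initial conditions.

x(t) = -4e^(t) + 2e^(-4t), y(t) = -4e^(t) + e^(-4t)

Coefficient matrix A = [[-9, 10], [-5, 6]].
Characteristic polynomial det(A - λI) = λ^2 + 3λ - 4 = 0.
Eigenvalues λ = -4, 1.
For λ=-4: (A-λI) row 1 is [-5, 10], so an eigenvector is (2, 1).
For λ=1: (A-λI) row 1 is [-10, 10], so an eigenvector is (1, 1).
General solution: K_1e^(-4t)(2,1) + K_2e^(t)(1,1).
Applying x(0)=-2, y(0)=-3 gives K_1=1, K_2=-4.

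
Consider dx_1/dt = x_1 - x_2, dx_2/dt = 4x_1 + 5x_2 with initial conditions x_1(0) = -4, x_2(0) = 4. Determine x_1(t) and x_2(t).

x_1(t) = 4te^(3t) - 4e^(3t), x_2(t) = -8te^(3t) + 4e^(3t)

Coefficient matrix A = [[1, -1], [4, 5]].
Characteristic polynomial det(A - λI) = λ^2 - 6λ + 9 = 0.
Single eigenvalue λ = 3 with algebraic multiplicity 2.
Eigenvector v = (-1,2); generalized eigenvector w with (A-λI)w=v is (0,1).
General solution: e^(3t)[C_1·v + C_2·(t·v + w)].
Applying x_1(0)=-4, x_2(0)=4 gives C_1=4, C_2=-4.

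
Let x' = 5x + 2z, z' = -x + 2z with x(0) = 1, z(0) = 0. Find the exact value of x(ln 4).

A = [[5,2],[-1,2]]; eigenvalues λ = 4, 3.
Eigenvectors: (2,-1) for λ=4, (-1,1) for λ=3.
From the initial condition, c_1 = 1, c_2 = 1.
x(ln 4) = (1)(4^4)(2) + (1)(4^3)(-1) = 448.

448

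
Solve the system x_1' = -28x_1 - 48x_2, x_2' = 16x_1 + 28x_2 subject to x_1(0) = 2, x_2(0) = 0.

Coefficient matrix A = [[-28, -48], [16, 28]].
Characteristic polynomial det(A - λI) = λ^2 - 16 = 0.
Eigenvalues λ = -4, 4.
For λ=-4: (A-λI) row 1 is [-24, -48], so an eigenvector is (2, -1).
For λ=4: (A-λI) row 1 is [-32, -48], so an eigenvector is (-3, 2).
General solution: K_1e^(-4t)(2,-1) + K_2e^(4t)(-3,2).
Applying x_1(0)=2, x_2(0)=0 gives K_1=4, K_2=2.

x_1(t) = -6e^(4t) + 8e^(-4t), x_2(t) = 4e^(4t) - 4e^(-4t)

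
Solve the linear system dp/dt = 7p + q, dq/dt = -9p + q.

p(t) = -K_1e^(4t) - K_2te^(4t), q(t) = 3K_1e^(4t) + 3K_2te^(4t) - K_2e^(4t)

Coefficient matrix A = [[7, 1], [-9, 1]].
Characteristic polynomial det(A - λI) = λ^2 - 8λ + 16 = 0.
Single eigenvalue λ = 4 with algebraic multiplicity 2.
Eigenvector v = (-1,3); generalized eigenvector w with (A-λI)w=v is (0,-1).
General solution: e^(4t)[K_1·v + K_2·(t·v + w)].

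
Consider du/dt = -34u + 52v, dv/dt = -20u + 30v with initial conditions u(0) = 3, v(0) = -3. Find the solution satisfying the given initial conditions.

Coefficient matrix A = [[-34, 52], [-20, 30]].
Characteristic polynomial det(A - λI) = λ^2 + 4λ + 20 = 0.
Eigenvalues λ = -2 ± 4i (complex conjugate pair).
For λ=-2+4i: an eigenvector is (-2,-1) - i(3,2) = (-2 - 3i, -1 - 2i).
A real fundamental pair from Re and Im of e^((-2+4i)t)v: X_1 = e^(-2t)(cos(4t)·(-2,-1) + sin(4t)·(3,2)), X_2 = e^(-2t)(sin(4t)·(-2,-1) - cos(4t)·(3,2)).
General solution: K_1X_1 + K_2X_2.
Applying u(0)=3, v(0)=-3 gives K_1=-15, K_2=9.

u(t) = -63e^(-2t)sin(4t) + 3e^(-2t)cos(4t), v(t) = -39e^(-2t)sin(4t) - 3e^(-2t)cos(4t)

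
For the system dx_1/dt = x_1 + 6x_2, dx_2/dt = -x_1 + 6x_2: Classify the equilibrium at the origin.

A = [[1,6],[-1,6]]; det(A-λI) = λ^2 - 7λ + 12.
λ = 3, 4: both positive.

unstable node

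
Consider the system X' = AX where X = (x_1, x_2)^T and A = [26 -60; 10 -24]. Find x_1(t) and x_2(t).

Coefficient matrix A = [[26, -60], [10, -24]].
Characteristic polynomial det(A - λI) = λ^2 - 2λ - 24 = 0.
Eigenvalues λ = -4, 6.
For λ=-4: (A-λI) row 1 is [30, -60], so an eigenvector is (-2, -1).
For λ=6: (A-λI) row 1 is [20, -60], so an eigenvector is (3, 1).
General solution: C_1e^(-4t)(-2,-1) + C_2e^(6t)(3,1).

x_1(t) = -2C_1e^(-4t) + 3C_2e^(6t), x_2(t) = -C_1e^(-4t) + C_2e^(6t)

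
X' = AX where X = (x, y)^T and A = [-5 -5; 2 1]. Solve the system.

x(t) = K_1e^(-2t)sin(t) - 2K_1e^(-2t)cos(t) - 2K_2e^(-2t)sin(t) - K_2e^(-2t)cos(t), y(t) = -K_1e^(-2t)sin(t) + K_1e^(-2t)cos(t) + K_2e^(-2t)sin(t) + K_2e^(-2t)cos(t)

Coefficient matrix A = [[-5, -5], [2, 1]].
Characteristic polynomial det(A - λI) = λ^2 + 4λ + 5 = 0.
Eigenvalues λ = -2 ± i (complex conjugate pair).
For λ=-2+i: an eigenvector is (-2,1) - i(1,-1) = (-2 - i, 1 + i).
A real fundamental pair from Re and Im of e^((-2+i)t)v: X_1 = e^(-2t)(cos(t)·(-2,1) + sin(t)·(1,-1)), X_2 = e^(-2t)(sin(t)·(-2,1) - cos(t)·(1,-1)).
General solution: K_1X_1 + K_2X_2.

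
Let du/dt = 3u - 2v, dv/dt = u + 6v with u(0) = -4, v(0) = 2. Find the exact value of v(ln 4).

A = [[3,-2],[1,6]]; eigenvalues λ = 4, 5.
Eigenvectors: (-2,1) for λ=4, (-1,1) for λ=5.
From the initial condition, c_1 = 2, c_2 = 0.
v(ln 4) = (2)(4^4)(1) + (0)(4^5)(1) = 512.

512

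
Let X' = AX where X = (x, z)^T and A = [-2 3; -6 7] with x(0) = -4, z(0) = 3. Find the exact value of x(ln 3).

A = [[-2,3],[-6,7]]; eigenvalues λ = 1, 4.
Eigenvectors: (-1,-1) for λ=1, (1,2) for λ=4.
From the initial condition, c_1 = 11, c_2 = 7.
x(ln 3) = (11)(3^1)(-1) + (7)(3^4)(1) = 534.

534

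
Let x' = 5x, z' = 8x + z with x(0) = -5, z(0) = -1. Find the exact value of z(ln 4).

-10204

A = [[5,0],[8,1]]; eigenvalues λ = 5, 1.
Eigenvectors: (-1,-2) for λ=5, (0,-1) for λ=1.
From the initial condition, c_1 = 5, c_2 = -9.
z(ln 4) = (5)(4^5)(-2) + (-9)(4^1)(-1) = -10204.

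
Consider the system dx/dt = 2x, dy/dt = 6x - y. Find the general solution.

Coefficient matrix A = [[2, 0], [6, -1]].
Characteristic polynomial det(A - λI) = λ^2 - λ - 2 = 0.
Eigenvalues λ = 2, -1.
For λ=2: (A-λI) row 2 is [6, -3], so an eigenvector is (-1, -2).
For λ=-1: (A-λI) row 1 is [3, 0], so an eigenvector is (0, 1).
General solution: C_1e^(2t)(-1,-2) + C_2e^(-t)(0,1).

x(t) = -C_1e^(2t), y(t) = -2C_1e^(2t) + C_2e^(-t)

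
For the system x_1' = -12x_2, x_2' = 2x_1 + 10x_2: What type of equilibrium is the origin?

unstable node

A = [[0,-12],[2,10]]; det(A-λI) = λ^2 - 10λ + 24.
λ = 4, 6: both positive.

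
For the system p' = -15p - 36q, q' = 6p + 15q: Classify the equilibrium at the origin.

saddle

A = [[-15,-36],[6,15]]; det(A-λI) = λ^2 - 9.
λ = -3, 3: opposite signs.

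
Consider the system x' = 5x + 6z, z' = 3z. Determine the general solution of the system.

Coefficient matrix A = [[5, 6], [0, 3]].
Characteristic polynomial det(A - λI) = λ^2 - 8λ + 15 = 0.
Eigenvalues λ = 3, 5.
For λ=3: (A-λI) row 1 is [2, 6], so an eigenvector is (-3, 1).
For λ=5: (A-λI) row 1 is [0, 6], so an eigenvector is (1, 0).
General solution: K_1e^(3t)(-3,1) + K_2e^(5t)(1,0).

x(t) = -3K_1e^(3t) + K_2e^(5t), z(t) = K_1e^(3t)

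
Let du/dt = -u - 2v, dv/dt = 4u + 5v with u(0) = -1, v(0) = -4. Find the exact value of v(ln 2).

-68

A = [[-1,-2],[4,5]]; eigenvalues λ = 3, 1.
Eigenvectors: (1,-2) for λ=3, (-1,1) for λ=1.
From the initial condition, c_1 = 5, c_2 = 6.
v(ln 2) = (5)(2^3)(-2) + (6)(2^1)(1) = -68.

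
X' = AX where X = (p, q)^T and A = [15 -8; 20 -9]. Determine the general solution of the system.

Coefficient matrix A = [[15, -8], [20, -9]].
Characteristic polynomial det(A - λI) = λ^2 - 6λ + 25 = 0.
Eigenvalues λ = 3 ± 4i (complex conjugate pair).
For λ=3+4i: an eigenvector is (-1,-2) - i(1,1) = (-1 - i, -2 - i).
A real fundamental pair from Re and Im of e^((3+4i)t)v: X_1 = e^(3t)(cos(4t)·(-1,-2) + sin(4t)·(1,1)), X_2 = e^(3t)(sin(4t)·(-1,-2) - cos(4t)·(1,1)).
General solution: K_1X_1 + K_2X_2.

p(t) = K_1e^(3t)sin(4t) - K_1e^(3t)cos(4t) - K_2e^(3t)sin(4t) - K_2e^(3t)cos(4t), q(t) = K_1e^(3t)sin(4t) - 2K_1e^(3t)cos(4t) - 2K_2e^(3t)sin(4t) - K_2e^(3t)cos(4t)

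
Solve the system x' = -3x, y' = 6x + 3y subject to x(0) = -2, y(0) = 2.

Coefficient matrix A = [[-3, 0], [6, 3]].
Characteristic polynomial det(A - λI) = λ^2 - 9 = 0.
Eigenvalues λ = -3, 3.
For λ=-3: (A-λI) row 2 is [6, 6], so an eigenvector is (-1, 1).
For λ=3: (A-λI) row 1 is [-6, 0], so an eigenvector is (0, -1).
General solution: c_1e^(-3t)(-1,1) + c_2e^(3t)(0,-1).
Applying x(0)=-2, y(0)=2 gives c_1=2, c_2=0.

x(t) = -2e^(-3t), y(t) = 2e^(-3t)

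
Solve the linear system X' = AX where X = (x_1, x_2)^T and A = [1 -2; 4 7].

x_1(t) = C_1e^(3t) - C_2e^(5t), x_2(t) = -C_1e^(3t) + 2C_2e^(5t)

Coefficient matrix A = [[1, -2], [4, 7]].
Characteristic polynomial det(A - λI) = λ^2 - 8λ + 15 = 0.
Eigenvalues λ = 3, 5.
For λ=3: (A-λI) row 1 is [-2, -2], so an eigenvector is (1, -1).
For λ=5: (A-λI) row 1 is [-4, -2], so an eigenvector is (-1, 2).
General solution: C_1e^(3t)(1,-1) + C_2e^(5t)(-1,2).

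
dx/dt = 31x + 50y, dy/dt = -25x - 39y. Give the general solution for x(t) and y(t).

x(t) = c_1e^(-4t)sin(5t) + 3c_1e^(-4t)cos(5t) + 3c_2e^(-4t)sin(5t) - c_2e^(-4t)cos(5t), y(t) = -c_1e^(-4t)sin(5t) - 2c_1e^(-4t)cos(5t) - 2c_2e^(-4t)sin(5t) + c_2e^(-4t)cos(5t)

Coefficient matrix A = [[31, 50], [-25, -39]].
Characteristic polynomial det(A - λI) = λ^2 + 8λ + 41 = 0.
Eigenvalues λ = -4 ± 5i (complex conjugate pair).
For λ=-4+5i: an eigenvector is (3,-2) - i(1,-1) = (3 - i, -2 + i).
A real fundamental pair from Re and Im of e^((-4+5i)t)v: X_1 = e^(-4t)(cos(5t)·(3,-2) + sin(5t)·(1,-1)), X_2 = e^(-4t)(sin(5t)·(3,-2) - cos(5t)·(1,-1)).
General solution: c_1X_1 + c_2X_2.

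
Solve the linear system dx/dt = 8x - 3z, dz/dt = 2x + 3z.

x(t) = -K_1e^(5t) + 3K_2e^(6t), z(t) = -K_1e^(5t) + 2K_2e^(6t)

Coefficient matrix A = [[8, -3], [2, 3]].
Characteristic polynomial det(A - λI) = λ^2 - 11λ + 30 = 0.
Eigenvalues λ = 5, 6.
For λ=5: (A-λI) row 1 is [3, -3], so an eigenvector is (-1, -1).
For λ=6: (A-λI) row 1 is [2, -3], so an eigenvector is (3, 2).
General solution: K_1e^(5t)(-1,-1) + K_2e^(6t)(3,2).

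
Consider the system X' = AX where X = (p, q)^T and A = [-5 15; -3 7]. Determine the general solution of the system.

p(t) = 2C_1e^(t)sin(3t) - C_1e^(t)cos(3t) - C_2e^(t)sin(3t) - 2C_2e^(t)cos(3t), q(t) = C_1e^(t)sin(3t) - C_2e^(t)cos(3t)

Coefficient matrix A = [[-5, 15], [-3, 7]].
Characteristic polynomial det(A - λI) = λ^2 - 2λ + 10 = 0.
Eigenvalues λ = 1 ± 3i (complex conjugate pair).
For λ=1+3i: an eigenvector is (-1,0) - i(2,1) = (-1 - 2i, 0 - i).
A real fundamental pair from Re and Im of e^((1+3i)t)v: X_1 = e^(t)(cos(3t)·(-1,0) + sin(3t)·(2,1)), X_2 = e^(t)(sin(3t)·(-1,0) - cos(3t)·(2,1)).
General solution: C_1X_1 + C_2X_2.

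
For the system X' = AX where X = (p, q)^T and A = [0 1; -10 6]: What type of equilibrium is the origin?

unstable spiral

A = [[0,1],[-10,6]]; det(A-λI) = λ^2 - 6λ + 10.
λ = 3 ± i: positive real part.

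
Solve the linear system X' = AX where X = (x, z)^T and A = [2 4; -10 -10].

Coefficient matrix A = [[2, 4], [-10, -10]].
Characteristic polynomial det(A - λI) = λ^2 + 8λ + 20 = 0.
Eigenvalues λ = -4 ± 2i (complex conjugate pair).
For λ=-4+2i: an eigenvector is (-1,2) - i(1,-1) = (-1 - i, 2 + i).
A real fundamental pair from Re and Im of e^((-4+2i)t)v: X_1 = e^(-4t)(cos(2t)·(-1,2) + sin(2t)·(1,-1)), X_2 = e^(-4t)(sin(2t)·(-1,2) - cos(2t)·(1,-1)).
General solution: c_1X_1 + c_2X_2.

x(t) = c_1e^(-4t)sin(2t) - c_1e^(-4t)cos(2t) - c_2e^(-4t)sin(2t) - c_2e^(-4t)cos(2t), z(t) = -c_1e^(-4t)sin(2t) + 2c_1e^(-4t)cos(2t) + 2c_2e^(-4t)sin(2t) + c_2e^(-4t)cos(2t)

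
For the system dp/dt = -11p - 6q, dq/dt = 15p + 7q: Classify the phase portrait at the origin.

A = [[-11,-6],[15,7]]; det(A-λI) = λ^2 + 4λ + 13.
λ = -2 ± 3i: negative real part.

stable spiral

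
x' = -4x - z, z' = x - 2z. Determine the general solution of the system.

Coefficient matrix A = [[-4, -1], [1, -2]].
Characteristic polynomial det(A - λI) = λ^2 + 6λ + 9 = 0.
Single eigenvalue λ = -3 with algebraic multiplicity 2.
Eigenvector v = (1,-1); generalized eigenvector w with (A-λI)w=v is (-1,0).
General solution: e^(-3t)[K_1·v + K_2·(t·v + w)].

x(t) = K_1e^(-3t) + K_2te^(-3t) - K_2e^(-3t), z(t) = -K_1e^(-3t) - K_2te^(-3t)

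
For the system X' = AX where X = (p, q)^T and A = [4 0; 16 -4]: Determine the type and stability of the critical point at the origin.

A = [[4,0],[16,-4]]; det(A-λI) = λ^2 - 16.
λ = 4, -4: opposite signs.

saddle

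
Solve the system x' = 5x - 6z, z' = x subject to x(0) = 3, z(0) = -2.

Coefficient matrix A = [[5, -6], [1, 0]].
Characteristic polynomial det(A - λI) = λ^2 - 5λ + 6 = 0.
Eigenvalues λ = 2, 3.
For λ=2: (A-λI) row 1 is [3, -6], so an eigenvector is (-2, -1).
For λ=3: (A-λI) row 1 is [2, -6], so an eigenvector is (-3, -1).
General solution: c_1e^(2t)(-2,-1) + c_2e^(3t)(-3,-1).
Applying x(0)=3, z(0)=-2 gives c_1=9, c_2=-7.

x(t) = 21e^(3t) - 18e^(2t), z(t) = 7e^(3t) - 9e^(2t)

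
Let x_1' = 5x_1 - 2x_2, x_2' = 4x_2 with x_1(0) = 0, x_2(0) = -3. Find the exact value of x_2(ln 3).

-243

A = [[5,-2],[0,4]]; eigenvalues λ = 4, 5.
Eigenvectors: (-2,-1) for λ=4, (-1,0) for λ=5.
From the initial condition, c_1 = 3, c_2 = -6.
x_2(ln 3) = (3)(3^4)(-1) + (-6)(3^5)(0) = -243.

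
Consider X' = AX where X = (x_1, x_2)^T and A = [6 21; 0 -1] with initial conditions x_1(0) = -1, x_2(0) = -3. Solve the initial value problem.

Coefficient matrix A = [[6, 21], [0, -1]].
Characteristic polynomial det(A - λI) = λ^2 - 5λ - 6 = 0.
Eigenvalues λ = 6, -1.
For λ=6: (A-λI) row 1 is [0, 21], so an eigenvector is (-1, 0).
For λ=-1: (A-λI) row 1 is [7, 21], so an eigenvector is (-3, 1).
General solution: C_1e^(6t)(-1,0) + C_2e^(-t)(-3,1).
Applying x_1(0)=-1, x_2(0)=-3 gives C_1=10, C_2=-3.

x_1(t) = -10e^(6t) + 9e^(-t), x_2(t) = -3e^(-t)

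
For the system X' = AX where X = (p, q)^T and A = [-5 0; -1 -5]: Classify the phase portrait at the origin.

stable improper node

A = [[-5,0],[-1,-5]]; det(A-λI) = λ^2 + 10λ + 25.
repeated λ = -5 with a single eigenvector.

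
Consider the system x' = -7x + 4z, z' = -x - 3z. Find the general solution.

x(t) = 2c_1e^(-5t) + 2c_2te^(-5t) - c_2e^(-5t), z(t) = c_1e^(-5t) + c_2te^(-5t)

Coefficient matrix A = [[-7, 4], [-1, -3]].
Characteristic polynomial det(A - λI) = λ^2 + 10λ + 25 = 0.
Single eigenvalue λ = -5 with algebraic multiplicity 2.
Eigenvector v = (2,1); generalized eigenvector w with (A-λI)w=v is (-1,0).
General solution: e^(-5t)[c_1·v + c_2·(t·v + w)].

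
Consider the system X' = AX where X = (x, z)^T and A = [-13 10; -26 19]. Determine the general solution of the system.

Coefficient matrix A = [[-13, 10], [-26, 19]].
Characteristic polynomial det(A - λI) = λ^2 - 6λ + 13 = 0.
Eigenvalues λ = 3 ± 2i (complex conjugate pair).
For λ=3+2i: an eigenvector is (-1,-2) - i(-2,-3) = (-1 + 2i, -2 + 3i).
A real fundamental pair from Re and Im of e^((3+2i)t)v: X_1 = e^(3t)(cos(2t)·(-1,-2) + sin(2t)·(-2,-3)), X_2 = e^(3t)(sin(2t)·(-1,-2) - cos(2t)·(-2,-3)).
General solution: c_1X_1 + c_2X_2.

x(t) = -2c_1e^(3t)sin(2t) - c_1e^(3t)cos(2t) - c_2e^(3t)sin(2t) + 2c_2e^(3t)cos(2t), z(t) = -3c_1e^(3t)sin(2t) - 2c_1e^(3t)cos(2t) - 2c_2e^(3t)sin(2t) + 3c_2e^(3t)cos(2t)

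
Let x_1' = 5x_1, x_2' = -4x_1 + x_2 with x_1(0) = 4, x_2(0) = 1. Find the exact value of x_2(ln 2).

-118

A = [[5,0],[-4,1]]; eigenvalues λ = 1, 5.
Eigenvectors: (0,-1) for λ=1, (1,-1) for λ=5.
From the initial condition, c_1 = -5, c_2 = 4.
x_2(ln 2) = (-5)(2^1)(-1) + (4)(2^5)(-1) = -118.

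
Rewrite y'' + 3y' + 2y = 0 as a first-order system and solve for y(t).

y(t) = c_1e^(-2t) + c_2e^(-t)

Let x_1 = y, x_2 = y'. Then x_1' = x_2 and x_2' = -2x_1 - 3x_2.
A = [[0,1],[-2,-3]]; det(A-λI) = λ^2 + 3λ + 2.
Eigenvalues λ = -2, -1 with eigenvectors (1,-2), (1,-1).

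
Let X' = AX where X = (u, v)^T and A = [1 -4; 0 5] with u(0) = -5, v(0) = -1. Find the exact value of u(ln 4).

1000

A = [[1,-4],[0,5]]; eigenvalues λ = 1, 5.
Eigenvectors: (-1,0) for λ=1, (1,-1) for λ=5.
From the initial condition, c_1 = 6, c_2 = 1.
u(ln 4) = (6)(4^1)(-1) + (1)(4^5)(1) = 1000.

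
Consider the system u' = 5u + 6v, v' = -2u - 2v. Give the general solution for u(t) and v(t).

Coefficient matrix A = [[5, 6], [-2, -2]].
Characteristic polynomial det(A - λI) = λ^2 - 3λ + 2 = 0.
Eigenvalues λ = 1, 2.
For λ=1: (A-λI) row 1 is [4, 6], so an eigenvector is (-3, 2).
For λ=2: (A-λI) row 1 is [3, 6], so an eigenvector is (-2, 1).
General solution: C_1e^(t)(-3,2) + C_2e^(2t)(-2,1).

u(t) = -3C_1e^(t) - 2C_2e^(2t), v(t) = 2C_1e^(t) + C_2e^(2t)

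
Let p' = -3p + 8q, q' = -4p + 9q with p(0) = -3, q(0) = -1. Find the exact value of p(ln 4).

1008

A = [[-3,8],[-4,9]]; eigenvalues λ = 1, 5.
Eigenvectors: (-2,-1) for λ=1, (-1,-1) for λ=5.
From the initial condition, c_1 = 2, c_2 = -1.
p(ln 4) = (2)(4^1)(-2) + (-1)(4^5)(-1) = 1008.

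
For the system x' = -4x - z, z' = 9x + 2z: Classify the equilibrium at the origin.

stable improper node

A = [[-4,-1],[9,2]]; det(A-λI) = λ^2 + 2λ + 1.
repeated λ = -1 with a single eigenvector.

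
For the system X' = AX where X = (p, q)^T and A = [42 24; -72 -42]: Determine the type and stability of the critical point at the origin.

saddle

A = [[42,24],[-72,-42]]; det(A-λI) = λ^2 - 36.
λ = -6, 6: opposite signs.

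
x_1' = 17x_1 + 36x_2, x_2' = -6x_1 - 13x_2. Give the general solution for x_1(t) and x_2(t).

Coefficient matrix A = [[17, 36], [-6, -13]].
Characteristic polynomial det(A - λI) = λ^2 - 4λ - 5 = 0.
Eigenvalues λ = -1, 5.
For λ=-1: (A-λI) row 1 is [18, 36], so an eigenvector is (-2, 1).
For λ=5: (A-λI) row 1 is [12, 36], so an eigenvector is (3, -1).
General solution: c_1e^(-t)(-2,1) + c_2e^(5t)(3,-1).

x_1(t) = -2c_1e^(-t) + 3c_2e^(5t), x_2(t) = c_1e^(-t) - c_2e^(5t)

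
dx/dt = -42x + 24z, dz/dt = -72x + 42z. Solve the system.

Coefficient matrix A = [[-42, 24], [-72, 42]].
Characteristic polynomial det(A - λI) = λ^2 - 36 = 0.
Eigenvalues λ = 6, -6.
For λ=6: (A-λI) row 1 is [-48, 24], so an eigenvector is (-1, -2).
For λ=-6: (A-λI) row 1 is [-36, 24], so an eigenvector is (-2, -3).
General solution: K_1e^(6t)(-1,-2) + K_2e^(-6t)(-2,-3).

x(t) = -K_1e^(6t) - 2K_2e^(-6t), z(t) = -2K_1e^(6t) - 3K_2e^(-6t)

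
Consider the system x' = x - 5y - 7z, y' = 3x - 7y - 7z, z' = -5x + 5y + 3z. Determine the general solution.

Coefficient matrix A = [[1, -5, -7], [3, -7, -7], [-5, 5, 3]].
det(A - λI) = 0 gives eigenvalues λ = -2, -4, 3.
For λ=-2: eigenvector (-1,-2,1).
For λ=-4: eigenvector (1,1,0).
For λ=3: eigenvector (-1,-1,1).
General solution: C_1e^(-2t)(-1,-2,1) + C_2e^(-4t)(1,1,0) + C_3e^(3t)(-1,-1,1).

x(t) = -C_1e^(-2t) + C_2e^(-4t) - C_3e^(3t), y(t) = -2C_1e^(-2t) + C_2e^(-4t) - C_3e^(3t), z(t) = C_1e^(-2t) + C_3e^(3t)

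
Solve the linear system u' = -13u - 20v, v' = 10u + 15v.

u(t) = 3C_1e^(t)sin(2t) + C_1e^(t)cos(2t) + C_2e^(t)sin(2t) - 3C_2e^(t)cos(2t), v(t) = -2C_1e^(t)sin(2t) - C_1e^(t)cos(2t) - C_2e^(t)sin(2t) + 2C_2e^(t)cos(2t)

Coefficient matrix A = [[-13, -20], [10, 15]].
Characteristic polynomial det(A - λI) = λ^2 - 2λ + 5 = 0.
Eigenvalues λ = 1 ± 2i (complex conjugate pair).
For λ=1+2i: an eigenvector is (1,-1) - i(3,-2) = (1 - 3i, -1 + 2i).
A real fundamental pair from Re and Im of e^((1+2i)t)v: X_1 = e^(t)(cos(2t)·(1,-1) + sin(2t)·(3,-2)), X_2 = e^(t)(sin(2t)·(1,-1) - cos(2t)·(3,-2)).
General solution: C_1X_1 + C_2X_2.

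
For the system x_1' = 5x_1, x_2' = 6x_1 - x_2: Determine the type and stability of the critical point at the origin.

A = [[5,0],[6,-1]]; det(A-λI) = λ^2 - 4λ - 5.
λ = 5, -1: opposite signs.

saddle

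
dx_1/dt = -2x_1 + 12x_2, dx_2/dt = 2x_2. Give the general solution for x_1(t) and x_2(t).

Coefficient matrix A = [[-2, 12], [0, 2]].
Characteristic polynomial det(A - λI) = λ^2 - 4 = 0.
Eigenvalues λ = 2, -2.
For λ=2: (A-λI) row 1 is [-4, 12], so an eigenvector is (3, 1).
For λ=-2: (A-λI) row 1 is [0, 12], so an eigenvector is (-1, 0).
General solution: K_1e^(2t)(3,1) + K_2e^(-2t)(-1,0).

x_1(t) = 3K_1e^(2t) - K_2e^(-2t), x_2(t) = K_1e^(2t)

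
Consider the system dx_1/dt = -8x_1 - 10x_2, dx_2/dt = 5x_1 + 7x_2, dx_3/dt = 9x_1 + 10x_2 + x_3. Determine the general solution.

Coefficient matrix A = [[-8, -10, 0], [5, 7, 0], [9, 10, 1]].
det(A - λI) = 0 gives eigenvalues λ = 2, -3, 1.
For λ=2: eigenvector (-1,1,1).
For λ=-3: eigenvector (-2,1,2).
For λ=1: eigenvector (0,0,1).
General solution: C_1e^(2t)(-1,1,1) + C_2e^(-3t)(-2,1,2) + C_3e^(t)(0,0,1).

x_1(t) = -C_1e^(2t) - 2C_2e^(-3t), x_2(t) = C_1e^(2t) + C_2e^(-3t), x_3(t) = C_1e^(2t) + 2C_2e^(-3t) + C_3e^(t)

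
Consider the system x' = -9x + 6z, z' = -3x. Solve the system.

Coefficient matrix A = [[-9, 6], [-3, 0]].
Characteristic polynomial det(A - λI) = λ^2 + 9λ + 18 = 0.
Eigenvalues λ = -3, -6.
For λ=-3: (A-λI) row 1 is [-6, 6], so an eigenvector is (-1, -1).
For λ=-6: (A-λI) row 1 is [-3, 6], so an eigenvector is (-2, -1).
General solution: c_1e^(-3t)(-1,-1) + c_2e^(-6t)(-2,-1).

x(t) = -c_1e^(-3t) - 2c_2e^(-6t), z(t) = -c_1e^(-3t) - c_2e^(-6t)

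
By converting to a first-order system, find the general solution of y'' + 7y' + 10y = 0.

y(t) = c_1e^(-2t) + c_2e^(-5t)

Let x_1 = y, x_2 = y'. Then x_1' = x_2 and x_2' = -10x_1 - 7x_2.
A = [[0,1],[-10,-7]]; det(A-λI) = λ^2 + 7λ + 10.
Eigenvalues λ = -2, -5 with eigenvectors (1,-2), (1,-5).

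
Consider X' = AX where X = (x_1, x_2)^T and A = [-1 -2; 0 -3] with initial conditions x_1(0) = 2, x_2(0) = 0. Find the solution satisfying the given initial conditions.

Coefficient matrix A = [[-1, -2], [0, -3]].
Characteristic polynomial det(A - λI) = λ^2 + 4λ + 3 = 0.
Eigenvalues λ = -1, -3.
For λ=-1: (A-λI) row 1 is [0, -2], so an eigenvector is (-1, 0).
For λ=-3: (A-λI) row 1 is [2, -2], so an eigenvector is (1, 1).
General solution: C_1e^(-t)(-1,0) + C_2e^(-3t)(1,1).
Applying x_1(0)=2, x_2(0)=0 gives C_1=-2, C_2=0.

x_1(t) = 2e^(-t), x_2(t) = 0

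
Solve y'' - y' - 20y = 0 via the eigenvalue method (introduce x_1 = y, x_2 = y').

Let x_1 = y, x_2 = y'. Then x_1' = x_2 and x_2' = 20x_1 + x_2.
A = [[0,1],[20,1]]; det(A-λI) = λ^2 - λ - 20.
Eigenvalues λ = 5, -4 with eigenvectors (1,5), (1,-4).

y(t) = C_1e^(5t) + C_2e^(-4t)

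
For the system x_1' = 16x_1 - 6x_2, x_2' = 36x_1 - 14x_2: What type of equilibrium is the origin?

A = [[16,-6],[36,-14]]; det(A-λI) = λ^2 - 2λ - 8.
λ = -2, 4: opposite signs.

saddle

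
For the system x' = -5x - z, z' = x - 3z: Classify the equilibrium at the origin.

A = [[-5,-1],[1,-3]]; det(A-λI) = λ^2 + 8λ + 16.
repeated λ = -4 with a single eigenvector.

stable improper node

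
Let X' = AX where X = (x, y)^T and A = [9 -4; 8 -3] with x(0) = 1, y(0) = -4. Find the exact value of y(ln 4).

6104

A = [[9,-4],[8,-3]]; eigenvalues λ = 5, 1.
Eigenvectors: (1,1) for λ=5, (1,2) for λ=1.
From the initial condition, c_1 = 6, c_2 = -5.
y(ln 4) = (6)(4^5)(1) + (-5)(4^1)(2) = 6104.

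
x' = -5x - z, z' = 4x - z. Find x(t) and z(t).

Coefficient matrix A = [[-5, -1], [4, -1]].
Characteristic polynomial det(A - λI) = λ^2 + 6λ + 9 = 0.
Single eigenvalue λ = -3 with algebraic multiplicity 2.
Eigenvector v = (-1,2); generalized eigenvector w with (A-λI)w=v is (1,-1).
General solution: e^(-3t)[K_1·v + K_2·(t·v + w)].

x(t) = -K_1e^(-3t) - K_2te^(-3t) + K_2e^(-3t), z(t) = 2K_1e^(-3t) + 2K_2te^(-3t) - K_2e^(-3t)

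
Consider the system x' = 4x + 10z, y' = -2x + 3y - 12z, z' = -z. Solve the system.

Coefficient matrix A = [[4, 0, 10], [-2, 3, -12], [0, 0, -1]].
det(A - λI) = 0 gives eigenvalues λ = 4, 3, -1.
For λ=4: eigenvector (1,-2,0).
For λ=3: eigenvector (0,1,0).
For λ=-1: eigenvector (-2,2,1).
General solution: K_1e^(4t)(1,-2,0) + K_2e^(3t)(0,1,0) + K_3e^(-t)(-2,2,1).

x(t) = K_1e^(4t) - 2K_3e^(-t), y(t) = -2K_1e^(4t) + K_2e^(3t) + 2K_3e^(-t), z(t) = K_3e^(-t)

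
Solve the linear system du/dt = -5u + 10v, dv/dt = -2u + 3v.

u(t) = c_1e^(-t)sin(2t) + 2c_1e^(-t)cos(2t) + 2c_2e^(-t)sin(2t) - c_2e^(-t)cos(2t), v(t) = c_1e^(-t)cos(2t) + c_2e^(-t)sin(2t)

Coefficient matrix A = [[-5, 10], [-2, 3]].
Characteristic polynomial det(A - λI) = λ^2 + 2λ + 5 = 0.
Eigenvalues λ = -1 ± 2i (complex conjugate pair).
For λ=-1+2i: an eigenvector is (2,1) - i(1,0) = (2 - i, 1).
A real fundamental pair from Re and Im of e^((-1+2i)t)v: X_1 = e^(-t)(cos(2t)·(2,1) + sin(2t)·(1,0)), X_2 = e^(-t)(sin(2t)·(2,1) - cos(2t)·(1,0)).
General solution: c_1X_1 + c_2X_2.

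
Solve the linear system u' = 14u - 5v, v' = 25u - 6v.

u(t) = -c_1e^(4t)sin(5t) + c_2e^(4t)cos(5t), v(t) = -2c_1e^(4t)sin(5t) + c_1e^(4t)cos(5t) + c_2e^(4t)sin(5t) + 2c_2e^(4t)cos(5t)

Coefficient matrix A = [[14, -5], [25, -6]].
Characteristic polynomial det(A - λI) = λ^2 - 8λ + 41 = 0.
Eigenvalues λ = 4 ± 5i (complex conjugate pair).
For λ=4+5i: an eigenvector is (0,1) - i(-1,-2) = (0 + i, 1 + 2i).
A real fundamental pair from Re and Im of e^((4+5i)t)v: X_1 = e^(4t)(cos(5t)·(0,1) + sin(5t)·(-1,-2)), X_2 = e^(4t)(sin(5t)·(0,1) - cos(5t)·(-1,-2)).
General solution: c_1X_1 + c_2X_2.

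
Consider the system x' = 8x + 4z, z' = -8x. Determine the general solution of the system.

x(t) = -c_1e^(4t)sin(4t) + c_2e^(4t)cos(4t), z(t) = c_1e^(4t)sin(4t) - c_1e^(4t)cos(4t) - c_2e^(4t)sin(4t) - c_2e^(4t)cos(4t)

Coefficient matrix A = [[8, 4], [-8, 0]].
Characteristic polynomial det(A - λI) = λ^2 - 8λ + 32 = 0.
Eigenvalues λ = 4 ± 4i (complex conjugate pair).
For λ=4+4i: an eigenvector is (0,-1) - i(-1,1) = (0 + i, -1 - i).
A real fundamental pair from Re and Im of e^((4+4i)t)v: X_1 = e^(4t)(cos(4t)·(0,-1) + sin(4t)·(-1,1)), X_2 = e^(4t)(sin(4t)·(0,-1) - cos(4t)·(-1,1)).
General solution: c_1X_1 + c_2X_2.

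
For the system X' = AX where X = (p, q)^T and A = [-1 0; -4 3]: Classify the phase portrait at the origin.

saddle

A = [[-1,0],[-4,3]]; det(A-λI) = λ^2 - 2λ - 3.
λ = -1, 3: opposite signs.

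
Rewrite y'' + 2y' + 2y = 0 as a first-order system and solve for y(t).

y(t) = c_1e^(-t)cos(t) + c_2e^(-t)sin(t)

Let x_1 = y, x_2 = y'. Then x_1' = x_2 and x_2' = -2x_1 - 2x_2.
A = [[0,1],[-2,-2]]; det(A-λI) = λ^2 + 2λ + 2.
Eigenvalues λ = -1 ± i.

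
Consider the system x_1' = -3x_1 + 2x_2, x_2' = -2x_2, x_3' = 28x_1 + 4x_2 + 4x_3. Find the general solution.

x_1(t) = 2C_2e^(-2t) + C_3e^(-3t), x_2(t) = C_2e^(-2t), x_3(t) = C_1e^(4t) - 10C_2e^(-2t) - 4C_3e^(-3t)

Coefficient matrix A = [[-3, 2, 0], [0, -2, 0], [28, 4, 4]].
det(A - λI) = 0 gives eigenvalues λ = 4, -2, -3.
For λ=4: eigenvector (0,0,1).
For λ=-2: eigenvector (2,1,-10).
For λ=-3: eigenvector (1,0,-4).
General solution: C_1e^(4t)(0,0,1) + C_2e^(-2t)(2,1,-10) + C_3e^(-3t)(1,0,-4).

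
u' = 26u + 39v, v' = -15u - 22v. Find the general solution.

Coefficient matrix A = [[26, 39], [-15, -22]].
Characteristic polynomial det(A - λI) = λ^2 - 4λ + 13 = 0.
Eigenvalues λ = 2 ± 3i (complex conjugate pair).
For λ=2+3i: an eigenvector is (2,-1) - i(3,-2) = (2 - 3i, -1 + 2i).
A real fundamental pair from Re and Im of e^((2+3i)t)v: X_1 = e^(2t)(cos(3t)·(2,-1) + sin(3t)·(3,-2)), X_2 = e^(2t)(sin(3t)·(2,-1) - cos(3t)·(3,-2)).
General solution: K_1X_1 + K_2X_2.

u(t) = 3K_1e^(2t)sin(3t) + 2K_1e^(2t)cos(3t) + 2K_2e^(2t)sin(3t) - 3K_2e^(2t)cos(3t), v(t) = -2K_1e^(2t)sin(3t) - K_1e^(2t)cos(3t) - K_2e^(2t)sin(3t) + 2K_2e^(2t)cos(3t)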